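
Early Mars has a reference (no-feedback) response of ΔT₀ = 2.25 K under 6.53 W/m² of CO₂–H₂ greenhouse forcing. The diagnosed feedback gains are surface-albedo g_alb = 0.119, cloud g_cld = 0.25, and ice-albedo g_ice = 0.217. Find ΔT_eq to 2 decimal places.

Total gain g = 0.119 + 0.25 + 0.217 = 0.586.
Amplification A = 1/(1 − 0.586) = 2.415.
ΔT = 2.25 × 2.415 = 5.43 K.

5.43 K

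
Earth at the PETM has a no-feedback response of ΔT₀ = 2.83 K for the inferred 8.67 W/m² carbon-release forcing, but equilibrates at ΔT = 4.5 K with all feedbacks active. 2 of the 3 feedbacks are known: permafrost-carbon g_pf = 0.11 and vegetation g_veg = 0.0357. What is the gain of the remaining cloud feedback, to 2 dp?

Amplification A = ΔT/ΔT₀ = 4.5/2.83 = 1.59.
Total gain g = 1 − 1/A = 1 − 1/1.59 = 0.3711.
Known gains sum to 0.11 + 0.0357 = 0.1457.
g_cld = 0.3711 − 0.1457 = 0.23.

0.23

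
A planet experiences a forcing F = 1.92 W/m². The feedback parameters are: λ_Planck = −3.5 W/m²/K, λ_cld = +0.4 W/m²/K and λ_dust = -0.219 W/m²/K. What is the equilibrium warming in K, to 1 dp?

0.6 K

Net feedback parameter λ = (−3.5) + (+0.4) + (-0.219) = -3.319 W/m²/K.
ΔT = −F/λ = −1.92/(-3.319) = 0.6 K.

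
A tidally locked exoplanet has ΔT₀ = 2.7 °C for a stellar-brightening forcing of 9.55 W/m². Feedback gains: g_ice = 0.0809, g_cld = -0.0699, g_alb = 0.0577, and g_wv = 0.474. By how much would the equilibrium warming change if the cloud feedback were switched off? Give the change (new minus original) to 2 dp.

1.07 °C

Original: g = 0.5427, ΔT = 2.7/(1−0.5427) = 5.9042 °C.
Without cloud: g' = 0.6126, ΔT' = 2.7/(1−0.6126) = 6.9695 °C.
Change = 6.9695 − 5.9042 = 1.07 °C.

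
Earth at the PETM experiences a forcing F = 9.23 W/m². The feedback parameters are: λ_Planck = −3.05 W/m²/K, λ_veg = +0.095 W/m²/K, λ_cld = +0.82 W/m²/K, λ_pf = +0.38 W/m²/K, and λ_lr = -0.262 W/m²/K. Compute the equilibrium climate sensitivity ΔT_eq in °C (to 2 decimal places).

4.58 °C

Net feedback parameter λ = (−3.05) + (+0.095) + (+0.82) + (+0.38) + (-0.262) = -2.017 W/m²/K.
ΔT = −F/λ = −9.23/(-2.017) = 4.58 °C.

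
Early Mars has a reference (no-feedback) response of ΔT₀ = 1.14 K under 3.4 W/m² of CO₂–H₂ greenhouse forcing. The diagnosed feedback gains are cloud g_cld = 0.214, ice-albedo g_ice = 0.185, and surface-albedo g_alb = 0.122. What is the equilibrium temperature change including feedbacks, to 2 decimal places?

2.38 K

Total gain g = 0.214 + 0.185 + 0.122 = 0.521.
Amplification A = 1/(1 − 0.521) = 2.088.
ΔT = 1.14 × 2.088 = 2.38 K.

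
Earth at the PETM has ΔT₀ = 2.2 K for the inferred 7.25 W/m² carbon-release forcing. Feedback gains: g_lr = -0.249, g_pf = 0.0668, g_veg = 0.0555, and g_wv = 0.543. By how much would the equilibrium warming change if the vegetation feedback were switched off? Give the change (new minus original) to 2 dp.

-0.33 K

Original: g = 0.4163, ΔT = 2.2/(1−0.4163) = 3.7691 K.
Without vegetation: g' = 0.3608, ΔT' = 2.2/(1−0.3608) = 3.4418 K.
Change = 3.4418 − 3.7691 = -0.33 K.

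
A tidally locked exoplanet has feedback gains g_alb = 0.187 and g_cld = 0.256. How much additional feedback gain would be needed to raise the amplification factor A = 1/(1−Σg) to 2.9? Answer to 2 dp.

Current total gain = 0.443.
Target gain for A = 2.9: g* = 1 − 1/2.9 = 0.6552.
Additional gain needed = 0.6552 − 0.443 = 0.21.

0.21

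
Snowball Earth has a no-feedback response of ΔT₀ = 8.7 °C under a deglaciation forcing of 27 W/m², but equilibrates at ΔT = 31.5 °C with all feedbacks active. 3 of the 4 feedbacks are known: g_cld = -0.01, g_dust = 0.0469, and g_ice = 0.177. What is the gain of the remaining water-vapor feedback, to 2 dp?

Amplification A = ΔT/ΔT₀ = 31.5/8.7 = 3.621.
Total gain g = 1 − 1/A = 1 − 1/3.621 = 0.7238.
Known gains sum to -0.01 + 0.0469 + 0.177 = 0.2139.
g_wv = 0.7238 − 0.2139 = 0.51.

0.51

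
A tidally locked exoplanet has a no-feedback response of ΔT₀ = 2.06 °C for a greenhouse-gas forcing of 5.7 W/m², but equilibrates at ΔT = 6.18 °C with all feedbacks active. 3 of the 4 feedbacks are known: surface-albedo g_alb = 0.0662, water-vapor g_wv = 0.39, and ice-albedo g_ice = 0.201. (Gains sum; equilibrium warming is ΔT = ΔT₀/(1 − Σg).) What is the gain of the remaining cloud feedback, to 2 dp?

Amplification A = ΔT/ΔT₀ = 6.18/2.06 = 3.
Total gain g = 1 − 1/A = 1 − 1/3 = 0.6667.
Known gains sum to 0.0662 + 0.39 + 0.201 = 0.6572.
g_cld = 0.6667 − 0.6572 = 0.01.

0.01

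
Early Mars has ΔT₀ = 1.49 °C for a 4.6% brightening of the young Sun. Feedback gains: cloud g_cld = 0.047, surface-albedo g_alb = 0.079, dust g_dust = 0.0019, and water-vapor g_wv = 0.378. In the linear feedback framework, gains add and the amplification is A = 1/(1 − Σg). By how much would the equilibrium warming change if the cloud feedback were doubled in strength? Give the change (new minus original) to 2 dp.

0.32 °C

Original: g = 0.5059, ΔT = 1.49/(1−0.5059) = 3.0156 °C.
With doubled cloud: g' = 0.5529, ΔT' = 1.49/(1−0.5529) = 3.3326 °C.
Change = 3.3326 − 3.0156 = 0.32 °C.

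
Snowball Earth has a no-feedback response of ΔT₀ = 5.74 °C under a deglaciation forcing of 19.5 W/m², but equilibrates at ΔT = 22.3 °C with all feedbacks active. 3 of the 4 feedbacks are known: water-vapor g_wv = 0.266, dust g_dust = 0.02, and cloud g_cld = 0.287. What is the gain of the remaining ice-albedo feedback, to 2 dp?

Amplification A = ΔT/ΔT₀ = 22.3/5.74 = 3.885.
Total gain g = 1 − 1/A = 1 − 1/3.885 = 0.7426.
Known gains sum to 0.266 + 0.02 + 0.287 = 0.573.
g_ice = 0.7426 − 0.573 = 0.17.

0.17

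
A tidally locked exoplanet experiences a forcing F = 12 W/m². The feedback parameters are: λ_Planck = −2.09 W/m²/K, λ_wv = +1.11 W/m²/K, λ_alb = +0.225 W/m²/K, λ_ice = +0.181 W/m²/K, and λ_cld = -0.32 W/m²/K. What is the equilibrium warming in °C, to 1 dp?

Net feedback parameter λ = (−2.09) + (+1.11) + (+0.225) + (+0.181) + (-0.32) = -0.894 W/m²/K.
ΔT = −F/λ = −12/(-0.894) = 13.4 °C.

13.4 °C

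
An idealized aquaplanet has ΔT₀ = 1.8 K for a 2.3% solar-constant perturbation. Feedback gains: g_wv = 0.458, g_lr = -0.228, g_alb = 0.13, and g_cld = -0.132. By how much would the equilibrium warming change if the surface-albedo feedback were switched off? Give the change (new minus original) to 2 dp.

-0.34 K

Original: g = 0.228, ΔT = 1.8/(1−0.228) = 2.3316 K.
Without surface-albedo: g' = 0.098, ΔT' = 1.8/(1−0.098) = 1.9956 K.
Change = 1.9956 − 2.3316 = -0.34 K.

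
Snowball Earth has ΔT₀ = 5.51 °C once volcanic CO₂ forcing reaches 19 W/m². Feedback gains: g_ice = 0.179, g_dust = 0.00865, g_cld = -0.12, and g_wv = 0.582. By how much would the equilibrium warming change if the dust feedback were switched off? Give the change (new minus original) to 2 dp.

-0.38 °C

Original: g = 0.64965, ΔT = 5.51/(1−0.64965) = 15.7271 °C.
Without dust: g' = 0.641, ΔT' = 5.51/(1−0.641) = 15.3482 °C.
Change = 15.3482 − 15.7271 = -0.38 °C.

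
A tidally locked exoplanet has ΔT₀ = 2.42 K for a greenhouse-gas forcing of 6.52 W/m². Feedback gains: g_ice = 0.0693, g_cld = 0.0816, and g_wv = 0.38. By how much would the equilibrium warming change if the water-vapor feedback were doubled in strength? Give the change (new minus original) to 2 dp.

Original: g = 0.5309, ΔT = 2.42/(1−0.5309) = 5.1588 K.
With doubled water-vapor: g' = 0.9109, ΔT' = 2.42/(1−0.9109) = 27.1605 K.
Change = 27.1605 − 5.1588 = 22.00 K.

22.00 K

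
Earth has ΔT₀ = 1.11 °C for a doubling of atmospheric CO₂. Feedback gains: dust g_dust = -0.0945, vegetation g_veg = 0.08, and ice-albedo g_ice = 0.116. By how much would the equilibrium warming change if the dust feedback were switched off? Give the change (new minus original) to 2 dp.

Original: g = 0.1015, ΔT = 1.11/(1−0.1015) = 1.2354 °C.
Without dust: g' = 0.196, ΔT' = 1.11/(1−0.196) = 1.3806 °C.
Change = 1.3806 − 1.2354 = 0.15 °C.

0.15 °C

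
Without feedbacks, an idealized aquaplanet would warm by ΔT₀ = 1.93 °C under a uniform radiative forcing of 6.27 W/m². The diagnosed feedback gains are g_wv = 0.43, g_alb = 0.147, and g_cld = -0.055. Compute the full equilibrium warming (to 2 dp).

4.04 °C

Total gain g = 0.43 + 0.147 − 0.055 = 0.522.
Amplification A = 1/(1 − 0.522) = 2.092.
ΔT = 1.93 × 2.092 = 4.04 °C.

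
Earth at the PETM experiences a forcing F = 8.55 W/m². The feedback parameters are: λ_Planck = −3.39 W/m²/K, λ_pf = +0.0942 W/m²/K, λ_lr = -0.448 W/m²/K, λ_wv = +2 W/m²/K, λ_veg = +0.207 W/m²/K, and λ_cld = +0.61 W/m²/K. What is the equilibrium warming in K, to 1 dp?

Net feedback parameter λ = (−3.39) + (+0.0942) + (-0.448) + (+2) + (+0.207) + (+0.61) = -0.9268 W/m²/K.
ΔT = −F/λ = −8.55/(-0.9268) = 9.2 K.

9.2 K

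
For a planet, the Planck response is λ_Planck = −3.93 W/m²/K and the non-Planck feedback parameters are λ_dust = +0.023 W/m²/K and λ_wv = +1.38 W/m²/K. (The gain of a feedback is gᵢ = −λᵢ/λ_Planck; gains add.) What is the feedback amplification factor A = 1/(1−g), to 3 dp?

Convert to gains: g_dust = 0.023/3.93 = 0.005852; g_wv = 1.38/3.93 = 0.3511.
Total gain g = 0.356952.
A = 1/(1 − 0.356952) = 1.555.

1.555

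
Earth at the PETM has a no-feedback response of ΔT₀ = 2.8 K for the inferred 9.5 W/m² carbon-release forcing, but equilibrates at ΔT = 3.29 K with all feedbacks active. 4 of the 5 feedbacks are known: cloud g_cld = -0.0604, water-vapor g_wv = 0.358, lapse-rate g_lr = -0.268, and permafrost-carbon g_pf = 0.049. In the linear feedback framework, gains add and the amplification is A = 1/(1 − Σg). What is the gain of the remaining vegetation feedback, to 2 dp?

Amplification A = ΔT/ΔT₀ = 3.29/2.8 = 1.175.
Total gain g = 1 − 1/A = 1 − 1/1.175 = 0.1489.
Known gains sum to -0.0604 + 0.358 − 0.268 + 0.049 = 0.0786.
g_veg = 0.1489 − 0.0786 = 0.07.

0.07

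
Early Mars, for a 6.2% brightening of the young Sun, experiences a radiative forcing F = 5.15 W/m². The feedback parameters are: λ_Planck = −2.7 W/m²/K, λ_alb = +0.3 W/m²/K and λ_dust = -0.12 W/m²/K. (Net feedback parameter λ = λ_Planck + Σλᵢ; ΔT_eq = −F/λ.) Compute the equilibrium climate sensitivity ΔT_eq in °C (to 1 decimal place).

2.0 °C

Net feedback parameter λ = (−2.7) + (+0.3) + (-0.12) = -2.52 W/m²/K.
ΔT = −F/λ = −5.15/(-2.52) = 2.0 °C.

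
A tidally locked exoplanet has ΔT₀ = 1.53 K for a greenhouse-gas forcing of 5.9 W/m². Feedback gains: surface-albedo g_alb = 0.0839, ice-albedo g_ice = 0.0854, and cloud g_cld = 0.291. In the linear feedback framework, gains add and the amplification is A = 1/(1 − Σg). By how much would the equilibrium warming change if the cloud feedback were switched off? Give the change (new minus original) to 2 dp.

-0.99 K

Original: g = 0.4603, ΔT = 1.53/(1−0.4603) = 2.8349 K.
Without cloud: g' = 0.1693, ΔT' = 1.53/(1−0.1693) = 1.8418 K.
Change = 1.8418 − 2.8349 = -0.99 K.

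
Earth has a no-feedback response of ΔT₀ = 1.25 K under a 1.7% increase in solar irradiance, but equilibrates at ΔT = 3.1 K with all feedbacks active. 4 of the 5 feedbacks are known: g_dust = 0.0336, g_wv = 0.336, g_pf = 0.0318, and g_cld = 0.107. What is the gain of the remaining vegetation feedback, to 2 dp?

Amplification A = ΔT/ΔT₀ = 3.1/1.25 = 2.48.
Total gain g = 1 − 1/A = 1 − 1/2.48 = 0.5968.
Known gains sum to 0.0336 + 0.336 + 0.0318 + 0.107 = 0.5084.
g_veg = 0.5968 − 0.5084 = 0.09.

0.09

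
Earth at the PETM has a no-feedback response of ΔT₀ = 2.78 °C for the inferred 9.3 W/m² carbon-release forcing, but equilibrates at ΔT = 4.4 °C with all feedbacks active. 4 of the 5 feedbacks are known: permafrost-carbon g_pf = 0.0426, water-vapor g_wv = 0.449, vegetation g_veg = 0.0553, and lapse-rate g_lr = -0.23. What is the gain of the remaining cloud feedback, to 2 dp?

0.05

Amplification A = ΔT/ΔT₀ = 4.4/2.78 = 1.583.
Total gain g = 1 − 1/A = 1 − 1/1.583 = 0.3683.
Known gains sum to 0.0426 + 0.449 + 0.0553 − 0.23 = 0.3169.
g_cld = 0.3683 − 0.3169 = 0.05.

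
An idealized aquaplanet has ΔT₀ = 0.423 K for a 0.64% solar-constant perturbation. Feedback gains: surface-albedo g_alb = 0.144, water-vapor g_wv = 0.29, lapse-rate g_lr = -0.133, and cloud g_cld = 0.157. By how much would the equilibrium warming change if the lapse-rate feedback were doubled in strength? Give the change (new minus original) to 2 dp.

-0.15 K

Original: g = 0.458, ΔT = 0.423/(1−0.458) = 0.7804 K.
With doubled lapse-rate: g' = 0.325, ΔT' = 0.423/(1−0.325) = 0.6267 K.
Change = 0.6267 − 0.7804 = -0.15 K.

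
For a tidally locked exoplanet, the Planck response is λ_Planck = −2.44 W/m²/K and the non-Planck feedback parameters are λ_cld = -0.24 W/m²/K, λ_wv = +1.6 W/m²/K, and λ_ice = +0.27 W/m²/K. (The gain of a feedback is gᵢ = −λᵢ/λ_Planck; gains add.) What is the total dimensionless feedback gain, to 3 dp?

0.668

Convert to gains: g_cld = -0.24/2.44 = -0.09836; g_wv = 1.6/2.44 = 0.6557; g_ice = 0.27/2.44 = 0.1107.
Total gain g = 0.66804.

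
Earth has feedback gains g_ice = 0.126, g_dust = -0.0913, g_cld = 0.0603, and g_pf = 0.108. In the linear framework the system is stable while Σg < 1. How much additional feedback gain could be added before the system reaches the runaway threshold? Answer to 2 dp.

Current total gain = 0.126 − 0.0913 + 0.0603 + 0.108 = 0.203.
Margin to runaway = 1 − 0.203 = 0.80.

0.80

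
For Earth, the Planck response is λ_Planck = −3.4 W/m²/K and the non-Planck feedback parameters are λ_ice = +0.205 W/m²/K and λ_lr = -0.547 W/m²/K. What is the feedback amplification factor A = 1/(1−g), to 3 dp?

0.909

Convert to gains: g_ice = 0.205/3.4 = 0.06029; g_lr = -0.547/3.4 = -0.1609.
Total gain g = -0.10061.
A = 1/(1 + 0.10061) = 0.909.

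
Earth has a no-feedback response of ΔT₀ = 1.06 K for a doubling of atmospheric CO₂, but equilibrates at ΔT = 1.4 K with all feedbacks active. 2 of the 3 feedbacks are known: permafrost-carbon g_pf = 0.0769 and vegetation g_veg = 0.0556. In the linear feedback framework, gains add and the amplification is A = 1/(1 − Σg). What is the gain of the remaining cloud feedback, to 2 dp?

Amplification A = ΔT/ΔT₀ = 1.4/1.06 = 1.321.
Total gain g = 1 − 1/A = 1 − 1/1.321 = 0.243.
Known gains sum to 0.0769 + 0.0556 = 0.1325.
g_cld = 0.243 − 0.1325 = 0.11.

0.11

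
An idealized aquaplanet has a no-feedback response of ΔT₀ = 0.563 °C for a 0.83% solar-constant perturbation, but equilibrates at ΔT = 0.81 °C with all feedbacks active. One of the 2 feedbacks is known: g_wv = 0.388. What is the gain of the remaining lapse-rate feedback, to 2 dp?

Amplification A = ΔT/ΔT₀ = 0.81/0.563 = 1.439.
Total gain g = 1 − 1/A = 1 − 1/1.439 = 0.3051.
The known gain is 0.388.
g_lr = 0.3051 − 0.388 = -0.08.

-0.08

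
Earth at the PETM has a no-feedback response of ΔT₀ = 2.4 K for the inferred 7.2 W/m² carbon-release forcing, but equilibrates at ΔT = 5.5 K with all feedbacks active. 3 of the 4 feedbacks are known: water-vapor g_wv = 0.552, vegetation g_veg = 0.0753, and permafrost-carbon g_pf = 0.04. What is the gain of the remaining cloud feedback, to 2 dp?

-0.10

Amplification A = ΔT/ΔT₀ = 5.5/2.4 = 2.292.
Total gain g = 1 − 1/A = 1 − 1/2.292 = 0.5637.
Known gains sum to 0.552 + 0.0753 + 0.04 = 0.6673.
g_cld = 0.5637 − 0.6673 = -0.10.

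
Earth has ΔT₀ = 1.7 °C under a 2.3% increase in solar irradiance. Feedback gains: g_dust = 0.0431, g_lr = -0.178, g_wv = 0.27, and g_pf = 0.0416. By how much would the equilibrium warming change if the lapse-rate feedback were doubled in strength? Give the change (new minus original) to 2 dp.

Original: g = 0.1767, ΔT = 1.7/(1−0.1767) = 2.0649 °C.
With doubled lapse-rate: g' = -0.0013, ΔT' = 1.7/(1+0.0013) = 1.6978 °C.
Change = 1.6978 − 2.0649 = -0.37 °C.

-0.37 °C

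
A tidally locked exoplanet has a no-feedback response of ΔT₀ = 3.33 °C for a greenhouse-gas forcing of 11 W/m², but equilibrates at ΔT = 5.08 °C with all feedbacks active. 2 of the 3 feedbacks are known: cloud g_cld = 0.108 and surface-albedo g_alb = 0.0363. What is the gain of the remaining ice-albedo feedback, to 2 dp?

0.20

Amplification A = ΔT/ΔT₀ = 5.08/3.33 = 1.526.
Total gain g = 1 − 1/A = 1 − 1/1.526 = 0.3447.
Known gains sum to 0.108 + 0.0363 = 0.1443.
g_ice = 0.3447 − 0.1443 = 0.20.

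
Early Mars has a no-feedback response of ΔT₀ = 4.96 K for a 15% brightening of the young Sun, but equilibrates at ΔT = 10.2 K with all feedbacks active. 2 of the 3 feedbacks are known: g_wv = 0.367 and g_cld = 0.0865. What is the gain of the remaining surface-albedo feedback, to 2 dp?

Amplification A = ΔT/ΔT₀ = 10.2/4.96 = 2.056.
Total gain g = 1 − 1/A = 1 − 1/2.056 = 0.5136.
Known gains sum to 0.367 + 0.0865 = 0.4535.
g_alb = 0.5136 − 0.4535 = 0.06.

0.06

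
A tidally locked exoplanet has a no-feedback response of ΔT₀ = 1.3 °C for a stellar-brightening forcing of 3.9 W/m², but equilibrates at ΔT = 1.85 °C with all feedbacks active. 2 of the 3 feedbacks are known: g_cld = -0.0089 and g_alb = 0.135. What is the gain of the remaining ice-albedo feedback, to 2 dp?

0.17

Amplification A = ΔT/ΔT₀ = 1.85/1.3 = 1.423.
Total gain g = 1 − 1/A = 1 − 1/1.423 = 0.2973.
Known gains sum to -0.0089 + 0.135 = 0.1261.
g_ice = 0.2973 − 0.1261 = 0.17.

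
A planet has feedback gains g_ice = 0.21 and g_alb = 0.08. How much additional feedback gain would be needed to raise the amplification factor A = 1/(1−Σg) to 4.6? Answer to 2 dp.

Current total gain = 0.29.
Target gain for A = 4.6: g* = 1 − 1/4.6 = 0.7826.
Additional gain needed = 0.7826 − 0.29 = 0.49.

0.49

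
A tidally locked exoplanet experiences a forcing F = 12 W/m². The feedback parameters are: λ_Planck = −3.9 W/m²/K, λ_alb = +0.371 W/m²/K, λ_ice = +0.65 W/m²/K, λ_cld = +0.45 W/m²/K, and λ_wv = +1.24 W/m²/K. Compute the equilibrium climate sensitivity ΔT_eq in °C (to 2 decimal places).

10.09 °C

Net feedback parameter λ = (−3.9) + (+0.371) + (+0.65) + (+0.45) + (+1.24) = -1.189 W/m²/K.
ΔT = −F/λ = −12/(-1.189) = 10.09 °C.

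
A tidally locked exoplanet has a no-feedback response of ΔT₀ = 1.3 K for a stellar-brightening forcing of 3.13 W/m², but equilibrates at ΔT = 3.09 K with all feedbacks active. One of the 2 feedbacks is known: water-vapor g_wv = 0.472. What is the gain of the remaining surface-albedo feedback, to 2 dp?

0.11

Amplification A = ΔT/ΔT₀ = 3.09/1.3 = 2.377.
Total gain g = 1 − 1/A = 1 − 1/2.377 = 0.5793.
The known gain is 0.472.
g_alb = 0.5793 − 0.472 = 0.11.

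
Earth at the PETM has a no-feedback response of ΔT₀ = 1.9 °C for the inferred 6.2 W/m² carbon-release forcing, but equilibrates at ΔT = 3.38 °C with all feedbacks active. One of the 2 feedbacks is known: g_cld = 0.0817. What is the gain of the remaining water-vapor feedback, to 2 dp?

Amplification A = ΔT/ΔT₀ = 3.38/1.9 = 1.779.
Total gain g = 1 − 1/A = 1 − 1/1.779 = 0.4379.
The known gain is 0.0817.
g_wv = 0.4379 − 0.0817 = 0.36.

0.36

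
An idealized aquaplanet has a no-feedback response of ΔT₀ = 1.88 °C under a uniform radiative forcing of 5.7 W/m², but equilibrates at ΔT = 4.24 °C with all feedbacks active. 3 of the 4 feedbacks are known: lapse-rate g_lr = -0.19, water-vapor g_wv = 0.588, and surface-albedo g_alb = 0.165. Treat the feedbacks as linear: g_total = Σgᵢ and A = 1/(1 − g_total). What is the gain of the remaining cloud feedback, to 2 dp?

-0.01

Amplification A = ΔT/ΔT₀ = 4.24/1.88 = 2.255.
Total gain g = 1 − 1/A = 1 − 1/2.255 = 0.5565.
Known gains sum to -0.19 + 0.588 + 0.165 = 0.563.
g_cld = 0.5565 − 0.563 = -0.01.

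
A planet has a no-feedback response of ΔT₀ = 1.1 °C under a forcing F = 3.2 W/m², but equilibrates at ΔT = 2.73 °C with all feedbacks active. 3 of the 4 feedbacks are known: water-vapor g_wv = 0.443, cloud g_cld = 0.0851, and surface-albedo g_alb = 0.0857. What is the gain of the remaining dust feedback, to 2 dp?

Amplification A = ΔT/ΔT₀ = 2.73/1.1 = 2.482.
Total gain g = 1 − 1/A = 1 − 1/2.482 = 0.5971.
Known gains sum to 0.443 + 0.0851 + 0.0857 = 0.6138.
g_dust = 0.5971 − 0.6138 = -0.02.

-0.02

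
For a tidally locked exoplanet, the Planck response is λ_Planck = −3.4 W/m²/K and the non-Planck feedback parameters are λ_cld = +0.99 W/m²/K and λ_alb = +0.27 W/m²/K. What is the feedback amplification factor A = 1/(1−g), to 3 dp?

1.589

Convert to gains: g_cld = 0.99/3.4 = 0.2912; g_alb = 0.27/3.4 = 0.07941.
Total gain g = 0.37061.
A = 1/(1 − 0.37061) = 1.589.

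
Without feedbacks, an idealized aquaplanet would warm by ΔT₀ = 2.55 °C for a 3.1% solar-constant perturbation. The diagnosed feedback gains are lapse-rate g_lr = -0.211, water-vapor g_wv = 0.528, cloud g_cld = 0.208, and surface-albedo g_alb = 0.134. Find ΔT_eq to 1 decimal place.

Total gain g = -0.211 + 0.528 + 0.208 + 0.134 = 0.659.
Amplification A = 1/(1 − 0.659) = 2.933.
ΔT = 2.55 × 2.933 = 7.5 °C.

7.5 °C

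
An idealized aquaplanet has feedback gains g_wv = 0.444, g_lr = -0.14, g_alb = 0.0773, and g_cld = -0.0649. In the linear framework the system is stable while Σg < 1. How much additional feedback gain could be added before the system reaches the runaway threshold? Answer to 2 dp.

Current total gain = 0.444 − 0.14 + 0.0773 − 0.0649 = 0.3164.
Margin to runaway = 1 − 0.3164 = 0.68.

0.68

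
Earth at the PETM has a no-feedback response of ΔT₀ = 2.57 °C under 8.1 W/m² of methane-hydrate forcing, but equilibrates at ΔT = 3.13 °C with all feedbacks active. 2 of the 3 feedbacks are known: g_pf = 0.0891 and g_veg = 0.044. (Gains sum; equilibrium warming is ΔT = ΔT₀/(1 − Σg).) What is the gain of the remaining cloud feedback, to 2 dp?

0.05

Amplification A = ΔT/ΔT₀ = 3.13/2.57 = 1.218.
Total gain g = 1 − 1/A = 1 − 1/1.218 = 0.179.
Known gains sum to 0.0891 + 0.044 = 0.1331.
g_cld = 0.179 − 0.1331 = 0.05.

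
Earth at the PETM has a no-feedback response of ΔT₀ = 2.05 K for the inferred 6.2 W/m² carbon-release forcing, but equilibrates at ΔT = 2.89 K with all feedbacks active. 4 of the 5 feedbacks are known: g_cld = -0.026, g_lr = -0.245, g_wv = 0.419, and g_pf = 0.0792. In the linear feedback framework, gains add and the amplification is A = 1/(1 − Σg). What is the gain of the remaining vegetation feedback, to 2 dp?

0.06

Amplification A = ΔT/ΔT₀ = 2.89/2.05 = 1.41.
Total gain g = 1 − 1/A = 1 − 1/1.41 = 0.2908.
Known gains sum to -0.026 − 0.245 + 0.419 + 0.0792 = 0.2272.
g_veg = 0.2908 − 0.2272 = 0.06.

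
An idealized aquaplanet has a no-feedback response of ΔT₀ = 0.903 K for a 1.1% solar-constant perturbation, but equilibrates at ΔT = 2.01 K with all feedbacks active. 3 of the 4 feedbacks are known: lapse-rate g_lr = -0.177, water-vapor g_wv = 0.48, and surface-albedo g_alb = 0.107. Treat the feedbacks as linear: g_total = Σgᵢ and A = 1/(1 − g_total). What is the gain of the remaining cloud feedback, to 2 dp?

0.14

Amplification A = ΔT/ΔT₀ = 2.01/0.903 = 2.226.
Total gain g = 1 − 1/A = 1 − 1/2.226 = 0.5508.
Known gains sum to -0.177 + 0.48 + 0.107 = 0.41.
g_cld = 0.5508 − 0.41 = 0.14.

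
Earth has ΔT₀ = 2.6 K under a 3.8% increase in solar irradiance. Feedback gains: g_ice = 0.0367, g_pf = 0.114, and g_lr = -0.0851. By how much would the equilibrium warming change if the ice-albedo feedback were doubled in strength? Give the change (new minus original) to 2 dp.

0.11 K

Original: g = 0.0656, ΔT = 2.6/(1−0.0656) = 2.7825 K.
With doubled ice-albedo: g' = 0.1023, ΔT' = 2.6/(1−0.1023) = 2.8963 K.
Change = 2.8963 − 2.7825 = 0.11 K.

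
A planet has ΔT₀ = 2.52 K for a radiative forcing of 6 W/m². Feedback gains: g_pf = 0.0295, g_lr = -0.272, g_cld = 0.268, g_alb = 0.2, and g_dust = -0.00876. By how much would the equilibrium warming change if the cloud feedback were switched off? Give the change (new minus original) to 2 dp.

-0.82 K

Original: g = 0.21674, ΔT = 2.52/(1−0.21674) = 3.2173 K.
Without cloud: g' = -0.05126, ΔT' = 2.52/(1+0.05126) = 2.3971 K.
Change = 2.3971 − 3.2173 = -0.82 K.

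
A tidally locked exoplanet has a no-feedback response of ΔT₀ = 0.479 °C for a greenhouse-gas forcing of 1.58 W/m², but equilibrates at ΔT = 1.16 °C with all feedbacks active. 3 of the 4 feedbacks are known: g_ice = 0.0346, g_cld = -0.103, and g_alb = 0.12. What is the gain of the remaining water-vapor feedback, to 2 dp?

0.54

Amplification A = ΔT/ΔT₀ = 1.16/0.479 = 2.422.
Total gain g = 1 − 1/A = 1 − 1/2.422 = 0.5871.
Known gains sum to 0.0346 − 0.103 + 0.12 = 0.0516.
g_wv = 0.5871 − 0.0516 = 0.54.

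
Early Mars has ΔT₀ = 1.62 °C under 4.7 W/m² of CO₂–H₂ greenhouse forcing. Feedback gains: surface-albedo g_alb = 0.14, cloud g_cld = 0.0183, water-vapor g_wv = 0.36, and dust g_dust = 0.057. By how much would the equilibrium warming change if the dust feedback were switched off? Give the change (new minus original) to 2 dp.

-0.45 °C

Original: g = 0.5753, ΔT = 1.62/(1−0.5753) = 3.8145 °C.
Without dust: g' = 0.5183, ΔT' = 1.62/(1−0.5183) = 3.3631 °C.
Change = 3.3631 − 3.8145 = -0.45 °C.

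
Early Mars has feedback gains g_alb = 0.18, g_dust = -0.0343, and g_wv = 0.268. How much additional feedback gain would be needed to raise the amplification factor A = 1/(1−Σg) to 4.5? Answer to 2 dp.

Current total gain = 0.4137.
Target gain for A = 4.5: g* = 1 − 1/4.5 = 0.7778.
Additional gain needed = 0.7778 − 0.4137 = 0.36.

0.36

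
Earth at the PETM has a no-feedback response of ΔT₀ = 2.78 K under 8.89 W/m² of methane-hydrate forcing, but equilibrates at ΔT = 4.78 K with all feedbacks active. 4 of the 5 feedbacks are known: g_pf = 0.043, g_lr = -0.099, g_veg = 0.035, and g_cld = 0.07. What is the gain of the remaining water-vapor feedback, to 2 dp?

0.37

Amplification A = ΔT/ΔT₀ = 4.78/2.78 = 1.719.
Total gain g = 1 − 1/A = 1 − 1/1.719 = 0.4183.
Known gains sum to 0.043 − 0.099 + 0.035 + 0.07 = 0.049.
g_wv = 0.4183 − 0.049 = 0.37.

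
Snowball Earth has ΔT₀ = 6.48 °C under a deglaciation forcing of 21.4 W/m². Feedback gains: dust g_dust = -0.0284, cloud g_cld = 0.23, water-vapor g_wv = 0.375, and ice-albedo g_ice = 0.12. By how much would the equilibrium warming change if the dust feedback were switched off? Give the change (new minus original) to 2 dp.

Original: g = 0.6966, ΔT = 6.48/(1−0.6966) = 21.3579 °C.
Without dust: g' = 0.725, ΔT' = 6.48/(1−0.725) = 23.5636 °C.
Change = 23.5636 − 21.3579 = 2.21 °C.

2.21 °C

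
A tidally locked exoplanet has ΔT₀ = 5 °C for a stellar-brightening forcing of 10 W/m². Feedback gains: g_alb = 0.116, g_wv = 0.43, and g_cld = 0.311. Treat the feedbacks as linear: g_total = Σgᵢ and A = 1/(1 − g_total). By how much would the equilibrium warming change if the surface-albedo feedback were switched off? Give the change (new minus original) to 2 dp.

Original: g = 0.857, ΔT = 5/(1−0.857) = 34.9650 °C.
Without surface-albedo: g' = 0.741, ΔT' = 5/(1−0.741) = 19.3050 °C.
Change = 19.3050 − 34.9650 = -15.66 °C.

-15.66 °C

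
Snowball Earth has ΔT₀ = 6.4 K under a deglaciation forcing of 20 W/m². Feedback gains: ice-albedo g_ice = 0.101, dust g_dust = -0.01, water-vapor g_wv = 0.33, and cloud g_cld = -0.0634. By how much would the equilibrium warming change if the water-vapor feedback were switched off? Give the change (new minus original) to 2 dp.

Original: g = 0.3576, ΔT = 6.4/(1−0.3576) = 9.9626 K.
Without water-vapor: g' = 0.0276, ΔT' = 6.4/(1−0.0276) = 6.5817 K.
Change = 6.5817 − 9.9626 = -3.38 K.

-3.38 K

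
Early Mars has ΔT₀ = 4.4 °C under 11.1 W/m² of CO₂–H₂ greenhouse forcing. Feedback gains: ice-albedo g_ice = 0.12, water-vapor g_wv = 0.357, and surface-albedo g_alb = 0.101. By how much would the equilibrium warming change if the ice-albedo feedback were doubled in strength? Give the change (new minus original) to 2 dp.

Original: g = 0.578, ΔT = 4.4/(1−0.578) = 10.4265 °C.
With doubled ice-albedo: g' = 0.698, ΔT' = 4.4/(1−0.698) = 14.5695 °C.
Change = 14.5695 − 10.4265 = 4.14 °C.

4.14 °C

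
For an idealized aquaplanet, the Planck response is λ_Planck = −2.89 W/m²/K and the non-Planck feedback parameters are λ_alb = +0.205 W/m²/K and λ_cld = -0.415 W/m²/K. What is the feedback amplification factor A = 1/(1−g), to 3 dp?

Convert to gains: g_alb = 0.205/2.89 = 0.07093; g_cld = -0.415/2.89 = -0.1436.
Total gain g = -0.07267.
A = 1/(1 + 0.07267) = 0.932.

0.932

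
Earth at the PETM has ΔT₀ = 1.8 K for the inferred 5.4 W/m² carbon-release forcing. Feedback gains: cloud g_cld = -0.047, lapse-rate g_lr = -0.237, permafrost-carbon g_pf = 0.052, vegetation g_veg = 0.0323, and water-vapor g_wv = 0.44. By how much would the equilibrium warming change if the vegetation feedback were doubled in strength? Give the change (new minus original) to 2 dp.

0.11 K

Original: g = 0.2403, ΔT = 1.8/(1−0.2403) = 2.3694 K.
With doubled vegetation: g' = 0.2726, ΔT' = 1.8/(1−0.2726) = 2.4746 K.
Change = 2.4746 − 2.3694 = 0.11 K.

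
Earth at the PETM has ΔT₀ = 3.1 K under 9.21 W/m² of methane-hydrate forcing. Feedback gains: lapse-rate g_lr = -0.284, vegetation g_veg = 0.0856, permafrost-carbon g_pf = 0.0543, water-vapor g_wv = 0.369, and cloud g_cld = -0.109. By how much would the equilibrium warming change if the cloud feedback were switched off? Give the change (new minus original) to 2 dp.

0.49 K

Original: g = 0.1159, ΔT = 3.1/(1−0.1159) = 3.5064 K.
Without cloud: g' = 0.2249, ΔT' = 3.1/(1−0.2249) = 3.9995 K.
Change = 3.9995 − 3.5064 = 0.49 K.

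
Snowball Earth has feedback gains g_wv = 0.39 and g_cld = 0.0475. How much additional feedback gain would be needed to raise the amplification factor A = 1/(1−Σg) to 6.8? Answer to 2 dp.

Current total gain = 0.4375.
Target gain for A = 6.8: g* = 1 − 1/6.8 = 0.8529.
Additional gain needed = 0.8529 − 0.4375 = 0.42.

0.42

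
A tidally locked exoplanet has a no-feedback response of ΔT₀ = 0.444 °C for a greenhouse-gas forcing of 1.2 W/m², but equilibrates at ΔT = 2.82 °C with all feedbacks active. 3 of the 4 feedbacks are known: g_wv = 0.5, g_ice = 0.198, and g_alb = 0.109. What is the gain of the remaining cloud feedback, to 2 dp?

0.04

Amplification A = ΔT/ΔT₀ = 2.82/0.444 = 6.351.
Total gain g = 1 − 1/A = 1 − 1/6.351 = 0.8425.
Known gains sum to 0.5 + 0.198 + 0.109 = 0.807.
g_cld = 0.8425 − 0.807 = 0.04.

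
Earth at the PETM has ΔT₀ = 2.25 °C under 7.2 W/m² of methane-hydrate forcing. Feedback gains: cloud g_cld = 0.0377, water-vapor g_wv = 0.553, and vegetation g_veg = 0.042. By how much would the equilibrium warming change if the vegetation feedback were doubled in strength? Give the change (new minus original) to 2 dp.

0.79 °C

Original: g = 0.6327, ΔT = 2.25/(1−0.6327) = 6.1258 °C.
With doubled vegetation: g' = 0.6747, ΔT' = 2.25/(1−0.6747) = 6.9167 °C.
Change = 6.9167 − 6.1258 = 0.79 °C.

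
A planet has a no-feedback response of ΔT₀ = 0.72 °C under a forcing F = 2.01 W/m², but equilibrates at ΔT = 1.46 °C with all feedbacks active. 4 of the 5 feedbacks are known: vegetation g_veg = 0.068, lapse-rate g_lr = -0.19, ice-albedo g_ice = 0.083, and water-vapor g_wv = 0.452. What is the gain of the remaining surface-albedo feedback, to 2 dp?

0.09

Amplification A = ΔT/ΔT₀ = 1.46/0.72 = 2.028.
Total gain g = 1 − 1/A = 1 − 1/2.028 = 0.5069.
Known gains sum to 0.068 − 0.19 + 0.083 + 0.452 = 0.413.
g_alb = 0.5069 − 0.413 = 0.09.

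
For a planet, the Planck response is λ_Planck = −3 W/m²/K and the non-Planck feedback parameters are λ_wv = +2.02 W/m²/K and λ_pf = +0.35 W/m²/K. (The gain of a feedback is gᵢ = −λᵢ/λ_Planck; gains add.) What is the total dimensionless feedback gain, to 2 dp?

0.79

Convert to gains: g_wv = 2.02/3 = 0.6733; g_pf = 0.35/3 = 0.1167.
Total gain g = 0.79.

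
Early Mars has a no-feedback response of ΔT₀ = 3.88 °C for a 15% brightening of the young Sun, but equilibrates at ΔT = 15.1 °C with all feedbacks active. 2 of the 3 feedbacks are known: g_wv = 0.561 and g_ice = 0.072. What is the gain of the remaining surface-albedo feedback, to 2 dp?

0.11

Amplification A = ΔT/ΔT₀ = 15.1/3.88 = 3.892.
Total gain g = 1 − 1/A = 1 − 1/3.892 = 0.7431.
Known gains sum to 0.561 + 0.072 = 0.633.
g_alb = 0.7431 − 0.633 = 0.11.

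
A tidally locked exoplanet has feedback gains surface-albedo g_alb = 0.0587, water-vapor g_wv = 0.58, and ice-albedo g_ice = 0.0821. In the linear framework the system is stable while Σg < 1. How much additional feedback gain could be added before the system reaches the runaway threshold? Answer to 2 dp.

0.28

Current total gain = 0.0587 + 0.58 + 0.0821 = 0.7208.
Margin to runaway = 1 − 0.7208 = 0.28.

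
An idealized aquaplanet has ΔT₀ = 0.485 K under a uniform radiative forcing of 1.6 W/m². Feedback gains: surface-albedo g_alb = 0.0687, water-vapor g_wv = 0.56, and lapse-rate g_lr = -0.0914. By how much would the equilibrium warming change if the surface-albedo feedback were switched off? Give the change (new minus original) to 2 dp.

Original: g = 0.5373, ΔT = 0.485/(1−0.5373) = 1.0482 K.
Without surface-albedo: g' = 0.4686, ΔT' = 0.485/(1−0.4686) = 0.9127 K.
Change = 0.9127 − 1.0482 = -0.14 K.

-0.14 K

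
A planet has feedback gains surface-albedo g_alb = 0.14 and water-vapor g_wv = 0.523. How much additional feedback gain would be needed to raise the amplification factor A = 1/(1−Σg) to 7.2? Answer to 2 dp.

Current total gain = 0.663.
Target gain for A = 7.2: g* = 1 − 1/7.2 = 0.8611.
Additional gain needed = 0.8611 − 0.663 = 0.20.

0.20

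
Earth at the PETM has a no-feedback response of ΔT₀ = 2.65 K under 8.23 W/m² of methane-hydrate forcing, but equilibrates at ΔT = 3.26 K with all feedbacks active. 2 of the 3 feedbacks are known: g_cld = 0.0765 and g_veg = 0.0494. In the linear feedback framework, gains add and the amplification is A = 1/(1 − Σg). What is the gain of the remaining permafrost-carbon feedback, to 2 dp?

Amplification A = ΔT/ΔT₀ = 3.26/2.65 = 1.23.
Total gain g = 1 − 1/A = 1 − 1/1.23 = 0.187.
Known gains sum to 0.0765 + 0.0494 = 0.1259.
g_pf = 0.187 − 0.1259 = 0.06.

0.06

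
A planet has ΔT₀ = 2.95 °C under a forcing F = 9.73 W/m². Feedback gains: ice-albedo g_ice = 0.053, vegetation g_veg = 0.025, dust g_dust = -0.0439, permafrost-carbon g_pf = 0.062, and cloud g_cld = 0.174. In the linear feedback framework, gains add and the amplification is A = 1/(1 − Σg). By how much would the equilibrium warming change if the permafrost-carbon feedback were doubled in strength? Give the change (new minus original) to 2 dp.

0.38 °C

Original: g = 0.2701, ΔT = 2.95/(1−0.2701) = 4.0416 °C.
With doubled permafrost-carbon: g' = 0.3321, ΔT' = 2.95/(1−0.3321) = 4.4168 °C.
Change = 4.4168 − 4.0416 = 0.38 °C.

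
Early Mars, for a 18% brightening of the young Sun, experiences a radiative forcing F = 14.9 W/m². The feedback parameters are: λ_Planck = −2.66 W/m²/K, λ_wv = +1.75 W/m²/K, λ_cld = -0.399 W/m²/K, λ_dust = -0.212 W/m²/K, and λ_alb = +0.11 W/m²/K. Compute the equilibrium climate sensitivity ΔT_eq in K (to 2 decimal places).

Net feedback parameter λ = (−2.66) + (+1.75) + (-0.399) + (-0.212) + (+0.11) = -1.411 W/m²/K.
ΔT = −F/λ = −14.9/(-1.411) = 10.56 K.

10.56 K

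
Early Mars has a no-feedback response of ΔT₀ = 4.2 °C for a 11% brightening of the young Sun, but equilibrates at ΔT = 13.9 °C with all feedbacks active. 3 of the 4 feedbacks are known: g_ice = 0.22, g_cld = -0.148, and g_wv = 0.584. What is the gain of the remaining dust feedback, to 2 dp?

0.04

Amplification A = ΔT/ΔT₀ = 13.9/4.2 = 3.31.
Total gain g = 1 − 1/A = 1 − 1/3.31 = 0.6979.
Known gains sum to 0.22 − 0.148 + 0.584 = 0.656.
g_dust = 0.6979 − 0.656 = 0.04.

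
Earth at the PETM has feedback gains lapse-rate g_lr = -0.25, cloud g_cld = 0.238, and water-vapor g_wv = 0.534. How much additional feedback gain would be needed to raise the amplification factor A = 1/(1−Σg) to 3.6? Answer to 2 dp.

Current total gain = 0.522.
Target gain for A = 3.6: g* = 1 − 1/3.6 = 0.7222.
Additional gain needed = 0.7222 − 0.522 = 0.20.

0.20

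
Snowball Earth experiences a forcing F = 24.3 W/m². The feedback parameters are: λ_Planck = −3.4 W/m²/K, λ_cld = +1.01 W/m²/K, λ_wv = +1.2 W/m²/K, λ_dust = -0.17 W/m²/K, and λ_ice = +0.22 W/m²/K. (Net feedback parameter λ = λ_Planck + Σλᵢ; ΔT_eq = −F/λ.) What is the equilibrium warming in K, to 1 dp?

21.3 K

Net feedback parameter λ = (−3.4) + (+1.01) + (+1.2) + (-0.17) + (+0.22) = -1.14 W/m²/K.
ΔT = −F/λ = −24.3/(-1.14) = 21.3 K.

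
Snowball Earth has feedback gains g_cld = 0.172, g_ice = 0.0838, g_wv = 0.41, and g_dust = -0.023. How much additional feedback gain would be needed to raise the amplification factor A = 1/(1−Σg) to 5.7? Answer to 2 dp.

Current total gain = 0.6428.
Target gain for A = 5.7: g* = 1 − 1/5.7 = 0.8246.
Additional gain needed = 0.8246 − 0.6428 = 0.18.

0.18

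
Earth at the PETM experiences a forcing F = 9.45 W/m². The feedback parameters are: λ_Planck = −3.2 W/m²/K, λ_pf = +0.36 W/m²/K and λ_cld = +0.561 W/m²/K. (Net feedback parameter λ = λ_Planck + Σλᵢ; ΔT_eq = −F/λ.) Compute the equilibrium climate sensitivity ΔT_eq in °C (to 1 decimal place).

Net feedback parameter λ = (−3.2) + (+0.36) + (+0.561) = -2.279 W/m²/K.
ΔT = −F/λ = −9.45/(-2.279) = 4.1 °C.

4.1 °C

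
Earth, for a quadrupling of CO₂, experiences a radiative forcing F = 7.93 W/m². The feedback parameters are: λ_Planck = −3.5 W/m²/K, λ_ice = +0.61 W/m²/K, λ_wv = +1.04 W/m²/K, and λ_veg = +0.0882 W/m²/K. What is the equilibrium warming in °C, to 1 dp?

Net feedback parameter λ = (−3.5) + (+0.61) + (+1.04) + (+0.0882) = -1.7618 W/m²/K.
ΔT = −F/λ = −7.93/(-1.7618) = 4.5 °C.

4.5 °C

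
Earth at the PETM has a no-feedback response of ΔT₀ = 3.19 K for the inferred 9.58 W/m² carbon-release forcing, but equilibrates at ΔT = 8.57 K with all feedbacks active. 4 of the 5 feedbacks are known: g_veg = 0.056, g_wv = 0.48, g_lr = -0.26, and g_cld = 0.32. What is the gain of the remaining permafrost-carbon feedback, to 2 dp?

0.03

Amplification A = ΔT/ΔT₀ = 8.57/3.19 = 2.687.
Total gain g = 1 − 1/A = 1 − 1/2.687 = 0.6278.
Known gains sum to 0.056 + 0.48 − 0.26 + 0.32 = 0.596.
g_pf = 0.6278 − 0.596 = 0.03.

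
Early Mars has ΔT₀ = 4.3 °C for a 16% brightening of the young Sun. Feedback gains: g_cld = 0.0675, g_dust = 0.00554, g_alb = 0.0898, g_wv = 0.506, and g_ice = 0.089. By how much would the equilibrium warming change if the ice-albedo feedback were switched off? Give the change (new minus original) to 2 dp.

-4.77 °C

Original: g = 0.75784, ΔT = 4.3/(1−0.75784) = 17.7569 °C.
Without ice-albedo: g' = 0.66884, ΔT' = 4.3/(1−0.66884) = 12.9847 °C.
Change = 12.9847 − 17.7569 = -4.77 °C.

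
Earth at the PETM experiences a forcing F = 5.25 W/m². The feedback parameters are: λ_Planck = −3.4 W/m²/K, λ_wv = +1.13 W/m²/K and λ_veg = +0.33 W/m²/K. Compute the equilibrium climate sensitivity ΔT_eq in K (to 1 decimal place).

Net feedback parameter λ = (−3.4) + (+1.13) + (+0.33) = -1.94 W/m²/K.
ΔT = −F/λ = −5.25/(-1.94) = 2.7 K.

2.7 K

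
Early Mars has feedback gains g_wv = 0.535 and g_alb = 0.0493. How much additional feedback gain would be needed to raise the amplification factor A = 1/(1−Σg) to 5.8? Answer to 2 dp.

Current total gain = 0.5843.
Target gain for A = 5.8: g* = 1 − 1/5.8 = 0.8276.
Additional gain needed = 0.8276 − 0.5843 = 0.24.

0.24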